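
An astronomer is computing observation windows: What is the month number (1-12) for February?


Calendar month order:
1. January
2. February <--
3. March
February is month number 2

2


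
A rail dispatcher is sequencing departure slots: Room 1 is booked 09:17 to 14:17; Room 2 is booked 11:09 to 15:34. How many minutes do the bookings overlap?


Interval A: [557, 857] minutes from midnight
Interval B: [669, 934] minutes from midnight
Overlap start = max(557, 669) = 669
Overlap end = min(857, 934) = 857
Overlap = 857 - 669 = 188 minutes

188


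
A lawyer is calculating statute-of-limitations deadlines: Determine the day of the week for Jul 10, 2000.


Date: 2000-07-10
January 1, 2000 is a Saturday
Day of year: 192
Offset from Jan 1: 191 days
191 mod 7 = 2
Result: Monday

Monday


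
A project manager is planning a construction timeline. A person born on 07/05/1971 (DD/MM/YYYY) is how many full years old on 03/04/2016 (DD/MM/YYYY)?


Birth: 1971-05-07
Reference: 2016-04-03
Year difference: 2016 - 1971 = 45
Has birthday (05-07) occurred by 04-03? No
Birthday not yet reached this year -> subtract 1
Age in full years: 44

44


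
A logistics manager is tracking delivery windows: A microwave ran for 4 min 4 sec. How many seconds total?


Minutes: 4
Extra seconds: 4
Seconds per minute: 60
Minutes to seconds: 4 x 60 = 240
Total: 240 + 4 = 244

244


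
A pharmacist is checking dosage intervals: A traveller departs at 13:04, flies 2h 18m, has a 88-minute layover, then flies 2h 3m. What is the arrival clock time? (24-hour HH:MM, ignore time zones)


Depart: 13:04
Leg 1: +138 min -> 15:22
Layover: +88 min -> 16:50
Leg 2: +123 min -> 18:53
Total travel: 349 minutes = 5h 49m
Arrival: 18:53

18:53


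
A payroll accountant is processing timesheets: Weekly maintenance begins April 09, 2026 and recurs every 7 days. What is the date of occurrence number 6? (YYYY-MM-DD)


First occurrence: 2026-04-09 (occurrence 1)
Each occurrence is 7 days after the previous.
Occurrence 6 is 5 weeks after the first.
5 weeks = 35 days
2026-04-09 + 35 days = 2026-05-14

2026-05-14


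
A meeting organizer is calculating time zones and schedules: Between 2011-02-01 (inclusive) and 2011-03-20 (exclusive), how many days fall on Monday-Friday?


Start: 2011-02-01 (Tuesday)
End (exclusive): 2011-03-20 (Sunday)
Total calendar days: 47
Full weeks: 47 // 7 = 6 -> 30 weekdays
Remaining 5 days starting on Tuesday:
  Tue(w), Wed(w), Thu(w), Fri(w), Sat(-) -> 4 weekdays
Total business days: 30 + 4 = 34

34


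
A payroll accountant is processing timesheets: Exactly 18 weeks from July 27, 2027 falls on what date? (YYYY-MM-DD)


Start: 2027-07-27
Weeks to add: 18
Convert to days: 18 x 7 = 126 days
Add 126 days to 2027-07-27
Result: 2027-11-30

2027-11-30


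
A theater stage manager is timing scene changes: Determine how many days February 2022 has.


Month: February
Year: 2022
2022 is not a leap year
February has 28 days
Total: 28 days

28


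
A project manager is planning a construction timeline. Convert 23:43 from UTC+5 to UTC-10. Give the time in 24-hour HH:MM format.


Local time: 23:43 at UTC+5 (offset 5h)
Target zone: UTC-10 (offset -10h)
Difference: -10 - (5) = -15 hours
Calculation: 23 + (-15) = 8
Result: 08:43

08:43


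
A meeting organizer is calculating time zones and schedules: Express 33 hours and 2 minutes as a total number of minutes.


Hours: 33
Extra minutes: 2
Minutes per hour: 60
Hours to minutes: 33 x 60 = 1980
Total: 1980 + 2 = 1982

1982


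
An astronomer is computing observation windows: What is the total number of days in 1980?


Year: 1980
Check leap year rules:
Divisible by 4? Yes
Divisible by 100? No
1980 is a leap year
Days: 366

366


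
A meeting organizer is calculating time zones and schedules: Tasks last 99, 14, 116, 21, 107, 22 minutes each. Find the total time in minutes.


Durations: 99, 14, 116, 21, 107, 22
Running sum: 99
+ 14 = 113
+ 116 = 229
+ 21 = 250
+ 107 = 357
+ 22 = 379
Total duration: 379 minutes
That is 6 hours and 19 minutes

379


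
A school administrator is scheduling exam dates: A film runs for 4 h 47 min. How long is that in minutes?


Hours: 4
Minutes: 47
Convert hours to minutes: 4 x 60 = 240
Add remaining minutes: 240 + 47 = 287

287


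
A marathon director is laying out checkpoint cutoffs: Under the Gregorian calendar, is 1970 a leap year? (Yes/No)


Year: 1970
Divisible by 4? 1970 / 4 = 492.5 -> No
Not divisible by 4, so NOT a leap year

No


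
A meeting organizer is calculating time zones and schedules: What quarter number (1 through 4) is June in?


Month: June (month 6)
Q1: January-March (months 1-3)
Q2: April-June (months 4-6)
Q3: July-September (months 7-9)
Q4: October-December (months 10-12)
Month 6 falls in Q2

2


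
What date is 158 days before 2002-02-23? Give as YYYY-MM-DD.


Start: 2002-02-23
Subtracting 158 days
Days already passed in February: 23
After going back through February: 135 more days to subtract
January 2002: 31 days, 104 remaining
December 2001: 31 days, 73 remaining
November 2001: 30 days, 43 remaining
October 2001: 31 days, 12 remaining
Result: 2001-09-18

2001-09-18


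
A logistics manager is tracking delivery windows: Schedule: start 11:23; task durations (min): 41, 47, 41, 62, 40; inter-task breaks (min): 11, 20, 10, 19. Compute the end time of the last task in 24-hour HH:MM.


Start: 11:23 = 683 min from midnight
  after task 1 (41 min): 12:04
  after break (11 min): 12:15
  after task 2 (47 min): 13:02
  after break (20 min): 13:22
  after task 3 (41 min): 14:03
  after break (10 min): 14:13
  after task 4 (62 min): 15:15
  after break (19 min): 15:34
  after task 5 (40 min): 16:14
Total elapsed: 291 minutes
End time: 16:14

16:14


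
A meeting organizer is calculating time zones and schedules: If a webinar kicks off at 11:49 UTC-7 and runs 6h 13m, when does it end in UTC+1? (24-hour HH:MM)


Start: 11:49 in UTC-7
Step 1 - add duration:
  minutes: 49 + 13 = 62 (carry 1h)
  hours: 11 + 6 + 1 = 18
  end in UTC-7: 18:02
Step 2 - convert UTC-7 -> UTC+1:
  offset difference: 1 - (-7) = 8 hours
  18 + (8) = 26 -> mod 24 = 2
Result: 02:02 in UTC+1

02:02


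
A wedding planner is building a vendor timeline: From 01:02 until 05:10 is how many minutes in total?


Start time: 01:02 = 62 minutes from midnight
End time: 05:10 = 310 minutes from midnight
Difference: 310 - 62 = 248 minutes
That is 4 hours and 8 minutes

248


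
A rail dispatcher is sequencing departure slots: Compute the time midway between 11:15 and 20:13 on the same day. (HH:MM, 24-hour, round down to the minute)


Start time: 11:15 = 675 minutes from midnight
End time: 20:13 = 1213 minutes from midnight
Sum: 675 + 1213 = 1888
Midpoint: 1888 / 2 = 944 minutes
Convert: 944 / 60 = 15 hours, 44 minutes
Result: 15:44

15:44


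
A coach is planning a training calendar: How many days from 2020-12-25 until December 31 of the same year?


Start: December 25, 2020
End: December 31, 2020
Days left in December: 6
Total: 6 days

6


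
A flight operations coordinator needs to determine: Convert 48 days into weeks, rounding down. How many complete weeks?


Total days: 48
Days per week: 7
Division: 48 / 7 = 6 remainder 6
Complete weeks: 6
Remaining days: 6

6


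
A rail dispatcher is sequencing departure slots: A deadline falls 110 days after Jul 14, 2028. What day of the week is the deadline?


Start: 2028-07-14 (Friday)
Step 1 - find target date: add 110 days
  2028-07-14 + 110 days = 2028-11-01
Step 2 - day of week:
  110 mod 7 = 5
  Friday + 5 days -> Wednesday
Result: Wednesday (2028-11-01)

Wednesday


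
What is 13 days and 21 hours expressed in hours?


Days: 13
Extra hours: 21
Hours per day: 24
Days to hours: 13 x 24 = 312
Total: 312 + 21 = 333

333


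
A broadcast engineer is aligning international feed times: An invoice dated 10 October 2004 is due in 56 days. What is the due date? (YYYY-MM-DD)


Start: 2004-10-10
Adding 56 days
Days remaining in October: 21
After October: 35 days still to add
November 2004: 30 days, 5 remaining
December 2004 has 31 days, need 5
Result: 2004-12-05

2004-12-05


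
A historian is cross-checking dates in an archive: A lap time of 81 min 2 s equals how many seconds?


Minutes: 81
Seconds: 2
Convert minutes to seconds: 81 x 60 = 4860
Add remaining seconds: 4860 + 2 = 4862

4862


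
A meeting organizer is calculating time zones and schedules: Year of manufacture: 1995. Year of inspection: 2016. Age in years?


Birth year: 1995
Current year: 2016
Age = current year - birth year
Age = 2016 - 1995 = 21

21


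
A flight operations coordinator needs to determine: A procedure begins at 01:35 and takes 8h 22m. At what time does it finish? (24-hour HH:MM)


Start time: 01:35
Adding: 8 hours 22 minutes
Minutes: 35 + 22 = 57
Hours: 1 + 8 + 0 = 9
Result: 09:57

09:57


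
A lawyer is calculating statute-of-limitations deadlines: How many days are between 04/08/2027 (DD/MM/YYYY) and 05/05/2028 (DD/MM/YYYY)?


Start date: 2027-08-04
End date: 2028-05-05
Aug 2027: +28 days
Sep 2027: +30 days
Oct 2027: +31 days
... (7 more months)
Total: 275 days

275


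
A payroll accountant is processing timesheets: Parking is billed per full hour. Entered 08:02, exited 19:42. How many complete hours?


Start: 08:02
End: 19:42
Hour difference: 19 - 8 = 11 hours
Minute difference: 42 - 2 = 40 minutes
Total minutes: 700
Complete hours: 700 / 60 = 11 (remainder 40)

11


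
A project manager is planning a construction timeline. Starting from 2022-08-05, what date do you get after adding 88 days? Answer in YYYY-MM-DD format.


Start: 2022-08-05
Adding 88 days
Days remaining in August: 26
After August: 62 days still to add
September 2022: 30 days, 32 remaining
October 2022: 31 days, 1 remaining
November 2022 has 30 days, need 1
Result: 2022-11-01

2022-11-01


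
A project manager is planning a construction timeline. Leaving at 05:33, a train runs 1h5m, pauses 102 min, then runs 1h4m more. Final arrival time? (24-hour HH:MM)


Depart: 05:33
Leg 1: +65 min -> 06:38
Layover: +102 min -> 08:20
Leg 2: +64 min -> 09:24
Total travel: 231 minutes = 3h 51m
Arrival: 09:24

09:24


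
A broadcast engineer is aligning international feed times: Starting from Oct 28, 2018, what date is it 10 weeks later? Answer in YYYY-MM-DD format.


Start: 2018-10-28
Weeks to add: 10
Convert to days: 10 x 7 = 70 days
Add 70 days to 2018-10-28
Result: 2019-01-06

2019-01-06


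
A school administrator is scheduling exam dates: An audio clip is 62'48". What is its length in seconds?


Minutes: 62
Seconds: 48
Convert minutes to seconds: 62 x 60 = 3720
Add remaining seconds: 3720 + 48 = 3768

3768


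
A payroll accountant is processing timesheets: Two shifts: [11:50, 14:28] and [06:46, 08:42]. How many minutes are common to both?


Interval A: [710, 868] minutes from midnight
Interval B: [406, 522] minutes from midnight
Overlap start = max(710, 406) = 710
Overlap end = min(868, 522) = 522
End <= start, so the intervals do not overlap: 0 minutes

0


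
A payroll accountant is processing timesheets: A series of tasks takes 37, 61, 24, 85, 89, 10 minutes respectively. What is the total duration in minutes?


Durations: 37, 61, 24, 85, 89, 10
Running sum: 37
+ 61 = 98
+ 24 = 122
+ 85 = 207
+ 89 = 296
+ 10 = 306
Total duration: 306 minutes
That is 5 hours and 6 minutes

306


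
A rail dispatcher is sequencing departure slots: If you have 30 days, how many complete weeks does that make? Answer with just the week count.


Total days: 30
Days per week: 7
Division: 30 / 7 = 4 remainder 2
Complete weeks: 4
Remaining days: 2

4


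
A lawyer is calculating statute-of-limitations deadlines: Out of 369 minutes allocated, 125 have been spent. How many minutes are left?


Total budget: 369 minutes
Time used: 125 minutes
Remaining: 369 - 125 = 244 minutes
Percent used: 33.9%
Percent remaining: 66.1%

244


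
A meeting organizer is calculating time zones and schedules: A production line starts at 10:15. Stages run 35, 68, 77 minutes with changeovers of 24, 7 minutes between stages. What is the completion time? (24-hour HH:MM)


Start: 10:15 = 615 min from midnight
  after task 1 (35 min): 10:50
  after break (24 min): 11:14
  after task 2 (68 min): 12:22
  after break (7 min): 12:29
  after task 3 (77 min): 13:46
Total elapsed: 211 minutes
End time: 13:46

13:46


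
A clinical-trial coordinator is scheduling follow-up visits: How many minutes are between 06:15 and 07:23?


Start time: 06:15 = 375 minutes from midnight
End time: 07:23 = 443 minutes from midnight
Difference: 443 - 375 = 68 minutes
That is 1 hours and 8 minutes

68


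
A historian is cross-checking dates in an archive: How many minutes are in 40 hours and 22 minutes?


Hours: 40
Minutes: 22
Convert hours to minutes: 40 x 60 = 2400
Add remaining minutes: 2400 + 22 = 2422

2422


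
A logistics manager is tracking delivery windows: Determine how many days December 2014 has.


Month: December
Year: 2014
December is a 31-day month
Total: 31 days

31


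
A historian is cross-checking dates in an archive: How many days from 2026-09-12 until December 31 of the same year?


Start: September 12, 2026
End: December 31, 2026
Days left in September: 18
October: 31
November: 30
December: 31
Sum of remaining months: 92
Total: 18 + 92 = 110

110


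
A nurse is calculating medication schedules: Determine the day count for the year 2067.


Year: 2067
Check leap year rules:
Divisible by 4? No
2067 is not a leap year
Days: 365

365


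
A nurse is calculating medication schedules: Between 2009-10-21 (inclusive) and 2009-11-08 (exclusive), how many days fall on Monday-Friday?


Start: 2009-10-21 (Wednesday)
End (exclusive): 2009-11-08 (Sunday)
Total calendar days: 18
Full weeks: 18 // 7 = 2 -> 10 weekdays
Remaining 4 days starting on Wednesday:
  Wed(w), Thu(w), Fri(w), Sat(-) -> 3 weekdays
Total business days: 10 + 3 = 13

13


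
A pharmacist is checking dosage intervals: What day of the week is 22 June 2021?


Date: 2021-06-22
January 1, 2021 is a Friday
Day of year: 173
Offset from Jan 1: 172 days
172 mod 7 = 4
Result: Tuesday

Tuesday


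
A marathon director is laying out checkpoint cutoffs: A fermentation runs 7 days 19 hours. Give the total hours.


Days: 7
Extra hours: 19
Hours per day: 24
Days to hours: 7 x 24 = 168
Total: 168 + 19 = 187

187


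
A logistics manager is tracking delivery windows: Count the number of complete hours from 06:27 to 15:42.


Start: 06:27
End: 15:42
Hour difference: 15 - 6 = 9 hours
Minute difference: 42 - 27 = 15 minutes
Total minutes: 555
Complete hours: 555 / 60 = 9 (remainder 15)

9


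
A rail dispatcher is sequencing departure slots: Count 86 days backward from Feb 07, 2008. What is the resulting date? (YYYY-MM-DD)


Start: 2008-02-07
Subtracting 86 days
Days already passed in February: 7
After going back through February: 79 more days to subtract
January 2008: 31 days, 48 remaining
December 2007: 31 days, 17 remaining
November 2007 has 30 days, need 17
Result: 2007-11-13

2007-11-13


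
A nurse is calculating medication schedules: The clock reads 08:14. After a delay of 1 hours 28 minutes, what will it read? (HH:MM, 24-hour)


Start time: 08:14
Adding: 1 hours 28 minutes
Minutes: 14 + 28 = 42
Hours: 8 + 1 + 0 = 9
Result: 09:42

09:42


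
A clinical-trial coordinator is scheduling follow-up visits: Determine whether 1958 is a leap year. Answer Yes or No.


Year: 1958
Divisible by 4? 1958 / 4 = 489.5 -> No
Not divisible by 4, so NOT a leap year

No


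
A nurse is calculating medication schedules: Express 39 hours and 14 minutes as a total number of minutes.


Hours: 39
Extra minutes: 14
Minutes per hour: 60
Hours to minutes: 39 x 60 = 2340
Total: 2340 + 14 = 2354

2354


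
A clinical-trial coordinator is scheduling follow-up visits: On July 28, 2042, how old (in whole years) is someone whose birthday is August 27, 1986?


Birth: 1986-08-27
Reference: 2042-07-28
Year difference: 2042 - 1986 = 56
Has birthday (08-27) occurred by 07-28? No
Birthday not yet reached this year -> subtract 1
Age in full years: 55

55


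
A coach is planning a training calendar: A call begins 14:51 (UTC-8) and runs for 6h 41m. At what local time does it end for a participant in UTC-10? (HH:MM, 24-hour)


Start: 14:51 in UTC-8
Step 1 - add duration:
  minutes: 51 + 41 = 92 (carry 1h)
  hours: 14 + 6 + 1 = 21
  end in UTC-8: 21:32
Step 2 - convert UTC-8 -> UTC-10:
  offset difference: -10 - (-8) = -2 hours
  21 + (-2) = 19 -> mod 24 = 19
Result: 19:32 in UTC-10

19:32


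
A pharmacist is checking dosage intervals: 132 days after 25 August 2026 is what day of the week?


Start: 2026-08-25 (Tuesday)
Step 1 - find target date: add 132 days
  2026-08-25 + 132 days = 2027-01-04
Step 2 - day of week:
  132 mod 7 = 6
  Tuesday + 6 days -> Monday
Result: Monday (2027-01-04)

Monday


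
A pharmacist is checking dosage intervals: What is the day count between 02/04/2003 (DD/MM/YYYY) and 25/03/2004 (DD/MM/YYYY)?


Start date: 2003-04-02
End date: 2004-03-25
Apr 2003: +29 days
May 2003: +31 days
Jun 2003: +30 days
... (9 more months)
Total: 358 days

358


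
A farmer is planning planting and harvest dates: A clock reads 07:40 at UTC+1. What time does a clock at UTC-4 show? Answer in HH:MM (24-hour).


Local time: 07:40 at UTC+1 (offset 1h)
Target zone: UTC-4 (offset -4h)
Difference: -4 - (1) = -5 hours
Calculation: 7 + (-5) = 2
Result: 02:40

02:40


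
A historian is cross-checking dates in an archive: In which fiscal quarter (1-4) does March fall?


Month: March (month 3)
Q1: January-March (months 1-3)
Q2: April-June (months 4-6)
Q3: July-September (months 7-9)
Q4: October-December (months 10-12)
Month 3 falls in Q1

1


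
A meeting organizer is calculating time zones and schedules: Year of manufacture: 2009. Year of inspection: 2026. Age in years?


Birth year: 2009
Current year: 2026
Age = current year - birth year
Age = 2026 - 2009 = 17

17


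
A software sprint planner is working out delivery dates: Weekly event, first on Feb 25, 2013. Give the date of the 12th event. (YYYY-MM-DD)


First occurrence: 2013-02-25 (occurrence 1)
Each occurrence is 7 days after the previous.
Occurrence 12 is 11 weeks after the first.
11 weeks = 77 days
2013-02-25 + 77 days = 2013-05-13

2013-05-13


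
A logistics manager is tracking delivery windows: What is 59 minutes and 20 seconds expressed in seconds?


Minutes: 59
Extra seconds: 20
Seconds per minute: 60
Minutes to seconds: 59 x 60 = 3540
Total: 3540 + 20 = 3560

3560


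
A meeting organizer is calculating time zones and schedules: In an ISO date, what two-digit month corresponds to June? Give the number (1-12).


Calendar month order:
5. May
6. June <--
7. July
June is month number 6

6


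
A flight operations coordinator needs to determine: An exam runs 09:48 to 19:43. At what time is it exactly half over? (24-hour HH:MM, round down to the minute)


Start time: 09:48 = 588 minutes from midnight
End time: 19:43 = 1183 minutes from midnight
Sum: 588 + 1183 = 1771
Midpoint: 1771 / 2 = 885 minutes
Convert: 885 / 60 = 14 hours, 45 minutes
Result: 14:45

14:45


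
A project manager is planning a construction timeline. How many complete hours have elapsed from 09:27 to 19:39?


Start: 09:27
End: 19:39
Hour difference: 19 - 9 = 10 hours
Minute difference: 39 - 27 = 12 minutes
Total minutes: 612
Complete hours: 612 / 60 = 10 (remainder 12)

10


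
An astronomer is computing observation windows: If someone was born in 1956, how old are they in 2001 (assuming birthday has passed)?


Birth year: 1956
Current year: 2001
Age = current year - birth year
Age = 2001 - 1956 = 45

45


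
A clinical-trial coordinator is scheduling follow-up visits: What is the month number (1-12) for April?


Calendar month order:
3. March
4. April <--
5. May
April is month number 4

4


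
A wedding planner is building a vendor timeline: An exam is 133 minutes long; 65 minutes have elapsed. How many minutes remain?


Total budget: 133 minutes
Time used: 65 minutes
Remaining: 133 - 65 = 68 minutes
Percent used: 48.9%
Percent remaining: 51.1%

68


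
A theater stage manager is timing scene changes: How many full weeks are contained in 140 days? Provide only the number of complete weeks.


Total days: 140
Days per week: 7
Division: 140 / 7 = 20 remainder 0
Complete weeks: 20
Remaining days: 0

20


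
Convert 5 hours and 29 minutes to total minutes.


Hours: 5
Minutes: 29
Convert hours to minutes: 5 x 60 = 300
Add remaining minutes: 300 + 29 = 329

329


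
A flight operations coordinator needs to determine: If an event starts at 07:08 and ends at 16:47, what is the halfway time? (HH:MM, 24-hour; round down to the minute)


Start time: 07:08 = 428 minutes from midnight
End time: 16:47 = 1007 minutes from midnight
Sum: 428 + 1007 = 1435
Midpoint: 1435 / 2 = 717 minutes
Convert: 717 / 60 = 11 hours, 57 minutes
Result: 11:57

11:57


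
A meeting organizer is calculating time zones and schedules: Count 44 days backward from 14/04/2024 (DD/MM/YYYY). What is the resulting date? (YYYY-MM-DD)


Start: 2024-04-14
Subtracting 44 days
Days already passed in April: 14
After going back through April: 30 more days to subtract
March 2024 has 31 days, need 30
Result: 2024-03-01

2024-03-01


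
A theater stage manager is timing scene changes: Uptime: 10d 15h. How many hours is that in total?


Days: 10
Extra hours: 15
Hours per day: 24
Days to hours: 10 x 24 = 240
Total: 240 + 15 = 255

255


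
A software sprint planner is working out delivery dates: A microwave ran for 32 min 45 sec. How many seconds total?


Minutes: 32
Extra seconds: 45
Seconds per minute: 60
Minutes to seconds: 32 x 60 = 1920
Total: 1920 + 45 = 1965

1965


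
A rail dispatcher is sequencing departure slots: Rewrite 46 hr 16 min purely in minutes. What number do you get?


Hours: 46
Extra minutes: 16
Minutes per hour: 60
Hours to minutes: 46 x 60 = 2760
Total: 2760 + 16 = 2776

2776


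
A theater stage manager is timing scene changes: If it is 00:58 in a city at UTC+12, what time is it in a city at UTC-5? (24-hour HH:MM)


Local time: 00:58 at UTC+12 (offset 12h)
Target zone: UTC-5 (offset -5h)
Difference: -5 - (12) = -17 hours
Calculation: 0 + (-17) = -17
Wraparound: (-17) mod 24 = 7
Result: 07:58

07:58


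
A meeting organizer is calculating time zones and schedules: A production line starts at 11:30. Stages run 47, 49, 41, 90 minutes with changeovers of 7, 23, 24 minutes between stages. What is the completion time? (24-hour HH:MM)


Start: 11:30 = 690 min from midnight
  after task 1 (47 min): 12:17
  after break (7 min): 12:24
  after task 2 (49 min): 13:13
  after break (23 min): 13:36
  after task 3 (41 min): 14:17
  after break (24 min): 14:41
  after task 4 (90 min): 16:11
Total elapsed: 281 minutes
End time: 16:11

16:11


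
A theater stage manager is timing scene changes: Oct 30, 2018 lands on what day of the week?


Date: 2018-10-30
January 1, 2018 is a Monday
Day of year: 303
Offset from Jan 1: 302 days
302 mod 7 = 1
Result: Tuesday

Tuesday


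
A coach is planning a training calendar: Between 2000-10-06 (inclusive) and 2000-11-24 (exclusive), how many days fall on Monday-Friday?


Start: 2000-10-06 (Friday)
End (exclusive): 2000-11-24 (Friday)
Total calendar days: 49
Full weeks: 49 // 7 = 7 -> 35 weekdays
Remaining 0 days starting on Friday:
Total business days: 35 + 0 = 35

35


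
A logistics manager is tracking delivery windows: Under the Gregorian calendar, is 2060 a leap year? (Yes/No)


Year: 2060
Divisible by 4? 2060 / 4 = 515.0 -> Yes
Divisible by 100? 2060 / 100 = 20.6 -> No
Divisible by 4 but not 100, so it IS a leap year

Yes


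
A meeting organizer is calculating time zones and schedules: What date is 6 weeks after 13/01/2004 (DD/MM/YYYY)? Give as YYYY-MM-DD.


Start: 2004-01-13
Weeks to add: 6
Convert to days: 6 x 7 = 42 days
Add 42 days to 2004-01-13
Result: 2004-02-24

2004-02-24


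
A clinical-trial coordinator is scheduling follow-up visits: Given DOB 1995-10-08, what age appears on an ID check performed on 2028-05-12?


Birth: 1995-10-08
Reference: 2028-05-12
Year difference: 2028 - 1995 = 33
Has birthday (10-08) occurred by 05-12? No
Birthday not yet reached this year -> subtract 1
Age in full years: 32

32


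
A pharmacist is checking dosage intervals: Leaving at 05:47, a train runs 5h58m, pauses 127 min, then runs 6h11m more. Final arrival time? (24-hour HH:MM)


Depart: 05:47
Leg 1: +358 min -> 11:45
Layover: +127 min -> 13:52
Leg 2: +371 min -> 20:03
Total travel: 856 minutes = 14h 16m
Arrival: 20:03

20:03


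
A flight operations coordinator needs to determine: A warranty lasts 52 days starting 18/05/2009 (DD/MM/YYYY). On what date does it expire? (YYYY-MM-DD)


Start: 2009-05-18
Adding 52 days
Days remaining in May: 13
After May: 39 days still to add
June 2009: 30 days, 9 remaining
July 2009 has 31 days, need 9
Result: 2009-07-09

2009-07-09


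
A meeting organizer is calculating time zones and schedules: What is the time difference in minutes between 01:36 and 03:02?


Start time: 01:36 = 96 minutes from midnight
End time: 03:02 = 182 minutes from midnight
Difference: 182 - 96 = 86 minutes
That is 1 hours and 26 minutes

86


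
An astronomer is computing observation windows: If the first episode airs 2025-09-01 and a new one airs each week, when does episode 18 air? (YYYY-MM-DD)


First occurrence: 2025-09-01 (occurrence 1)
Each occurrence is 7 days after the previous.
Occurrence 18 is 17 weeks after the first.
17 weeks = 119 days
2025-09-01 + 119 days = 2025-12-29

2025-12-29


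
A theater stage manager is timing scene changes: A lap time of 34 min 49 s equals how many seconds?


Minutes: 34
Seconds: 49
Convert minutes to seconds: 34 x 60 = 2040
Add remaining seconds: 2040 + 49 = 2089

2089


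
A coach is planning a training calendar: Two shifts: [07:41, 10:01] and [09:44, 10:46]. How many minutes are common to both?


Interval A: [461, 601] minutes from midnight
Interval B: [584, 646] minutes from midnight
Overlap start = max(461, 584) = 584
Overlap end = min(601, 646) = 601
Overlap = 601 - 584 = 17 minutes

17


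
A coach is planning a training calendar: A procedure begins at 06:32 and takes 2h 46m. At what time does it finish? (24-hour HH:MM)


Start time: 06:32
Adding: 2 hours 46 minutes
Minutes: 32 + 46 = 78
Minute overflow: 78 >= 60, so carry 1 hour, minutes = 18
Hours: 6 + 2 + 1 = 9
Result: 09:18

09:18


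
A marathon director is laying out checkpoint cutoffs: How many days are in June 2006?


Month: June
Year: 2006
June is a 30-day month
Total: 30 days

30


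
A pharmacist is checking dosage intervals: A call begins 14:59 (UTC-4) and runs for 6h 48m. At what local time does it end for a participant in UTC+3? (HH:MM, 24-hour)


Start: 14:59 in UTC-4
Step 1 - add duration:
  minutes: 59 + 48 = 107 (carry 1h)
  hours: 14 + 6 + 1 = 21
  end in UTC-4: 21:47
Step 2 - convert UTC-4 -> UTC+3:
  offset difference: 3 - (-4) = 7 hours
  21 + (7) = 28 -> mod 24 = 4
Result: 04:47 in UTC+3

04:47


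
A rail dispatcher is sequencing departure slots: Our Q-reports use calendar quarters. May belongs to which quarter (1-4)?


Month: May (month 5)
Q1: January-March (months 1-3)
Q2: April-June (months 4-6)
Q3: July-September (months 7-9)
Q4: October-December (months 10-12)
Month 5 falls in Q2

2


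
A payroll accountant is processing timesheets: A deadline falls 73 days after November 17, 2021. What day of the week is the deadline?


Start: 2021-11-17 (Wednesday)
Step 1 - find target date: add 73 days
  2021-11-17 + 73 days = 2022-01-29
Step 2 - day of week:
  73 mod 7 = 3
  Wednesday + 3 days -> Saturday
Result: Saturday (2022-01-29)

Saturday


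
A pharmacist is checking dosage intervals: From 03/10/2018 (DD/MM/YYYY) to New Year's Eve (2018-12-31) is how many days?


Start: October 03, 2018
End: December 31, 2018
Days left in October: 28
November: 30
December: 31
Sum of remaining months: 61
Total: 28 + 61 = 89

89


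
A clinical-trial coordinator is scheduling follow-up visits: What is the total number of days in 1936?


Year: 1936
Check leap year rules:
Divisible by 4? Yes
Divisible by 100? No
1936 is a leap year
Days: 366

366


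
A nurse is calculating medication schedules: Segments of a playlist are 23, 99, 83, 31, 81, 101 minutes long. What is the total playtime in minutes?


Durations: 23, 99, 83, 31, 81, 101
Running sum: 23
+ 99 = 122
+ 83 = 205
+ 31 = 236
+ 81 = 317
+ 101 = 418
Total duration: 418 minutes
That is 6 hours and 58 minutes

418


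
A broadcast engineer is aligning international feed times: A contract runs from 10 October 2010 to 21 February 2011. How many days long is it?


Start date: 2010-10-10
End date: 2011-02-21
Oct 2010: +22 days
Nov 2010: +30 days
Dec 2010: +31 days
Jan 2011: +31 days
Feb 2011: +20 days
Total: 134 days

134


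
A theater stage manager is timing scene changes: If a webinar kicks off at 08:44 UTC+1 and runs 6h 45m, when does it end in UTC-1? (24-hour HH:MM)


Start: 08:44 in UTC+1
Step 1 - add duration:
  minutes: 44 + 45 = 89 (carry 1h)
  hours: 8 + 6 + 1 = 15
  end in UTC+1: 15:29
Step 2 - convert UTC+1 -> UTC-1:
  offset difference: -1 - (1) = -2 hours
  15 + (-2) = 13 -> mod 24 = 13
Result: 13:29 in UTC-1

13:29


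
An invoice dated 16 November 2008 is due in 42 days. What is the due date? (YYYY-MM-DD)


Start: 2008-11-16
Adding 42 days
Days remaining in November: 14
After November: 28 days still to add
December 2008 has 31 days, need 28
Result: 2008-12-28

2008-12-28


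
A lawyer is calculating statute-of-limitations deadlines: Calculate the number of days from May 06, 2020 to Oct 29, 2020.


Start date: 2020-05-06
End date: 2020-10-29
May 2020: +26 days
Jun 2020: +30 days
Jul 2020: +31 days
... (3 more months)
Total: 176 days

176


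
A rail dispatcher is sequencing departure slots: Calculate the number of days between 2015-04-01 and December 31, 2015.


Start: April 01, 2015
End: December 31, 2015
Days left in April: 29
May: 31
June: 30
July: 31
August: 31
... plus remaining months
Sum of remaining months: 245
Total: 29 + 245 = 274

274


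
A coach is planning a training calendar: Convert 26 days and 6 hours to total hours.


Days: 26
Extra hours: 6
Hours per day: 24
Days to hours: 26 x 24 = 624
Total: 624 + 6 = 630

630


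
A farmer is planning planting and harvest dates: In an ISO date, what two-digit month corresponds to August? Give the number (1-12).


Calendar month order:
7. July
8. August <--
9. September
August is month number 8

8


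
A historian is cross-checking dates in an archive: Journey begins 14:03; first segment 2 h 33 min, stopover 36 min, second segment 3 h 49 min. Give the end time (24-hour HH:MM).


Depart: 14:03
Leg 1: +153 min -> 16:36
Layover: +36 min -> 17:12
Leg 2: +229 min -> 21:01
Total travel: 418 minutes = 6h 58m
Arrival: 21:01

21:01


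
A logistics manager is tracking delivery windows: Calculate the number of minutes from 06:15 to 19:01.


Start time: 06:15 = 375 minutes from midnight
End time: 19:01 = 1141 minutes from midnight
Difference: 1141 - 375 = 766 minutes
That is 12 hours and 46 minutes

766


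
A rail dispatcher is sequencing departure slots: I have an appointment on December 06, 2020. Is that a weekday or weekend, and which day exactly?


Date: 2020-12-06
January 1, 2020 is a Wednesday
Day of year: 341
Offset from Jan 1: 340 days
340 mod 7 = 4
Result: Sunday

Sunday


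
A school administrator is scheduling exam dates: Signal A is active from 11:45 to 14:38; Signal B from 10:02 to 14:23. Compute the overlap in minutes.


Interval A: [705, 878] minutes from midnight
Interval B: [602, 863] minutes from midnight
Overlap start = max(705, 602) = 705
Overlap end = min(878, 863) = 863
Overlap = 863 - 705 = 158 minutes

158


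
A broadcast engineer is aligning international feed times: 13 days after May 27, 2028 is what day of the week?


Start: 2028-05-27 (Saturday)
Step 1 - find target date: add 13 days
  2028-05-27 + 13 days = 2028-06-09
Step 2 - day of week:
  13 mod 7 = 6
  Saturday + 6 days -> Friday
Result: Friday (2028-06-09)

Friday


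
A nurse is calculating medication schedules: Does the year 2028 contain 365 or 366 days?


Year: 2028
Check leap year rules:
Divisible by 4? Yes
Divisible by 100? No
2028 is a leap year
Days: 366

366


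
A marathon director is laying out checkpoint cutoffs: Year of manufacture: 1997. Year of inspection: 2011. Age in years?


Birth year: 1997
Current year: 2011
Age = current year - birth year
Age = 2011 - 1997 = 14

14


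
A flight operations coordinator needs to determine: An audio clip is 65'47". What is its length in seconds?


Minutes: 65
Seconds: 47
Convert minutes to seconds: 65 x 60 = 3900
Add remaining seconds: 3900 + 47 = 3947

3947


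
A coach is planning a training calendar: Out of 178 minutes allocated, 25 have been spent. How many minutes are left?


Total budget: 178 minutes
Time used: 25 minutes
Remaining: 178 - 25 = 153 minutes
Percent used: 14.0%
Percent remaining: 86.0%

153


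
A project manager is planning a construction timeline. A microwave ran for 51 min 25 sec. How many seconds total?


Minutes: 51
Extra seconds: 25
Seconds per minute: 60
Minutes to seconds: 51 x 60 = 3060
Total: 3060 + 25 = 3085

3085


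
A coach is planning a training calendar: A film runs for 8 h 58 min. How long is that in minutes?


Hours: 8
Minutes: 58
Convert hours to minutes: 8 x 60 = 480
Add remaining minutes: 480 + 58 = 538

538


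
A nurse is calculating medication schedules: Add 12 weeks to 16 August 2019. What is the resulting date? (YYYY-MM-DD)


Start: 2019-08-16
Weeks to add: 12
Convert to days: 12 x 7 = 84 days
Add 84 days to 2019-08-16
Result: 2019-11-08

2019-11-08


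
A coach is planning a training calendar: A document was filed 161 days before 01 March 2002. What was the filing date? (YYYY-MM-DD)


Start: 2002-03-01
Subtracting 161 days
Days already passed in March: 1
After going back through March: 160 more days to subtract
February 2002: 28 days, 132 remaining
January 2002: 31 days, 101 remaining
December 2001: 31 days, 70 remaining
November 2001: 30 days, 40 remaining
Result: 2001-09-21

2001-09-21


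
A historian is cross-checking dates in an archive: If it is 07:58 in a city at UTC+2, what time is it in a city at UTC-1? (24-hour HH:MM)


Local time: 07:58 at UTC+2 (offset 2h)
Target zone: UTC-1 (offset -1h)
Difference: -1 - (2) = -3 hours
Calculation: 7 + (-3) = 4
Result: 04:58

04:58


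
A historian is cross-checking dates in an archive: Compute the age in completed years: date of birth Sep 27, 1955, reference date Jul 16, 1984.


Birth: 1955-09-27
Reference: 1984-07-16
Year difference: 1984 - 1955 = 29
Has birthday (09-27) occurred by 07-16? No
Birthday not yet reached this year -> subtract 1
Age in full years: 28

28


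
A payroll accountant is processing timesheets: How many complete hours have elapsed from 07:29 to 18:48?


Start: 07:29
End: 18:48
Hour difference: 18 - 7 = 11 hours
Minute difference: 48 - 29 = 19 minutes
Total minutes: 679
Complete hours: 679 / 60 = 11 (remainder 19)

11


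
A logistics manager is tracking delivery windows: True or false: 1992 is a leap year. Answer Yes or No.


Year: 1992
Divisible by 4? 1992 / 4 = 498.0 -> Yes
Divisible by 100? 1992 / 100 = 19.92 -> No
Divisible by 4 but not 100, so it IS a leap year

Yes


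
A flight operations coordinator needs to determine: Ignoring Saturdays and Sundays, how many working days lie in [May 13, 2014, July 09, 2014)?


Start: 2014-05-13 (Tuesday)
End (exclusive): 2014-07-09 (Wednesday)
Total calendar days: 57
Full weeks: 57 // 7 = 8 -> 40 weekdays
Remaining 1 days starting on Tuesday:
  Tue(w) -> 1 weekdays
Total business days: 40 + 1 = 41

41


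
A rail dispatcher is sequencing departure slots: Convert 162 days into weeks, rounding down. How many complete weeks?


Total days: 162
Days per week: 7
Division: 162 / 7 = 23 remainder 1
Complete weeks: 23
Remaining days: 1

23


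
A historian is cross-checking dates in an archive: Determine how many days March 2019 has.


Month: March
Year: 2019
March is a 31-day month
Total: 31 days

31


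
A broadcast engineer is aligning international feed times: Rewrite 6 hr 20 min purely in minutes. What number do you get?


Hours: 6
Extra minutes: 20
Minutes per hour: 60
Hours to minutes: 6 x 60 = 360
Total: 360 + 20 = 380

380


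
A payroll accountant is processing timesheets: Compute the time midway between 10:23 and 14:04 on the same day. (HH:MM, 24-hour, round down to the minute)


Start time: 10:23 = 623 minutes from midnight
End time: 14:04 = 844 minutes from midnight
Sum: 623 + 844 = 1467
Midpoint: 1467 / 2 = 733 minutes
Convert: 733 / 60 = 12 hours, 13 minutes
Result: 12:13

12:13


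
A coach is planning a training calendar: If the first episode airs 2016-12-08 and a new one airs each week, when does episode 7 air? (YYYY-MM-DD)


First occurrence: 2016-12-08 (occurrence 1)
Each occurrence is 7 days after the previous.
Occurrence 7 is 6 weeks after the first.
6 weeks = 42 days
2016-12-08 + 42 days = 2017-01-19

2017-01-19


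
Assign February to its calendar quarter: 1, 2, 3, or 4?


Month: February (month 2)
Q1: January-March (months 1-3)
Q2: April-June (months 4-6)
Q3: July-September (months 7-9)
Q4: October-December (months 10-12)
Month 2 falls in Q1

1


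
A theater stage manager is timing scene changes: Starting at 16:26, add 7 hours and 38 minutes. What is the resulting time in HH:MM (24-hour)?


Start time: 16:26
Adding: 7 hours 38 minutes
Minutes: 26 + 38 = 64
Minute overflow: 64 >= 60, so carry 1 hour, minutes = 4
Hours: 16 + 7 + 1 = 24
Hour wraparound: 24 mod 24 = 0
Result: 00:04

00:04


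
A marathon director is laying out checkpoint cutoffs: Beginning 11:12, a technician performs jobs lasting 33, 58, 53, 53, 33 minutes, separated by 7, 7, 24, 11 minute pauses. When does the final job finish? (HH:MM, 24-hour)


Start: 11:12 = 672 min from midnight
  after task 1 (33 min): 11:45
  after break (7 min): 11:52
  after task 2 (58 min): 12:50
  after break (7 min): 12:57
  after task 3 (53 min): 13:50
  after break (24 min): 14:14
  after task 4 (53 min): 15:07
  after break (11 min): 15:18
  after task 5 (33 min): 15:51
Total elapsed: 279 minutes
End time: 15:51

15:51


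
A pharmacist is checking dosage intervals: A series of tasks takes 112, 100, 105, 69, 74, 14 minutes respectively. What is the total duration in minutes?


Durations: 112, 100, 105, 69, 74, 14
Running sum: 112
+ 100 = 212
+ 105 = 317
+ 69 = 386
+ 74 = 460
+ 14 = 474
Total duration: 474 minutes
That is 7 hours and 54 minutes

474


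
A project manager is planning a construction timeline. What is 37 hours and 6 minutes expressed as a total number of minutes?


Hours: 37
Minutes: 6
Convert hours to minutes: 37 x 60 = 2220
Add remaining minutes: 2220 + 6 = 2226

2226


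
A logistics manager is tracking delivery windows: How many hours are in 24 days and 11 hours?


Days: 24
Extra hours: 11
Hours per day: 24
Days to hours: 24 x 24 = 576
Total: 576 + 11 = 587

587


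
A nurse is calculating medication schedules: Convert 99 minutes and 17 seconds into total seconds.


Minutes: 99
Seconds: 17
Convert minutes to seconds: 99 x 60 = 5940
Add remaining seconds: 5940 + 17 = 5957

5957


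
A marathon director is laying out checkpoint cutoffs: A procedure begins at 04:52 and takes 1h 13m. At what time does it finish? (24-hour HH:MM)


Start time: 04:52
Adding: 1 hours 13 minutes
Minutes: 52 + 13 = 65
Minute overflow: 65 >= 60, so carry 1 hour, minutes = 5
Hours: 4 + 1 + 1 = 6
Result: 06:05

06:05
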